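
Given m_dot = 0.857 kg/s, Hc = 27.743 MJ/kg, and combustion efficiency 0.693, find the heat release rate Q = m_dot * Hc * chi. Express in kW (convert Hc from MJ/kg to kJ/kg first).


Hc = 27.743 MJ/kg = 27.743 * 1000 kJ/kg = 27743 kJ/kg
Q = 0.857 kg/s * 27743 kJ/kg * 0.693 = 16477 kW

16477 kW


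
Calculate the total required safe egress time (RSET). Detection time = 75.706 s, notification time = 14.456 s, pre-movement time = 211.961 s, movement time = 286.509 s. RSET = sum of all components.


Total = 75.706 + 14.456 + 211.961 + 286.509 = 588.632 s

588.632 s


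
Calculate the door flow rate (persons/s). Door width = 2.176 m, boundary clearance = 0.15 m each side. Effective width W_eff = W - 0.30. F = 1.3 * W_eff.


W_eff = 2.176 - 0.30 = 1.876 m
F = 1.3 * 1.876 = 2.4388 persons/s

2.4388 persons/s


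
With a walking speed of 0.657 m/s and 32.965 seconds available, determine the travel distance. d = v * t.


d = 0.657 * 32.965 = 21.658 m

21.658 m


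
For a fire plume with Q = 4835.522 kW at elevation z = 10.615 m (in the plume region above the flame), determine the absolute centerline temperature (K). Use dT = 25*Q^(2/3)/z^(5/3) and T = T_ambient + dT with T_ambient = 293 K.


Q^(2/3) = 285.95
z^(5/3) = 51.270
dT = 25 * 285.95 / 51.270 = 139.43 K
T = 293 + 139.43 = 432.43 K

432.43 K


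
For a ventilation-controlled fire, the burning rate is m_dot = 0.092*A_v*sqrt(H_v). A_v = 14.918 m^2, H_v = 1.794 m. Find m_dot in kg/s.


sqrt(H_v) = 1.3394
m_dot = 0.092 * 14.918 * 1.3394 = 1.8383 kg/s

1.8383 kg/s


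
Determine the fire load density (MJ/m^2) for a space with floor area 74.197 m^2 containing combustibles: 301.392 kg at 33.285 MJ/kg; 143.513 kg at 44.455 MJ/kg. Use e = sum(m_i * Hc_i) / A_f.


Total energy = 301.392*33.285 + 143.513*44.455
= 10031.83 + 6379.870
= 16411.70 MJ
e = 16411.70 / 74.197 = 221.19 MJ/m^2

221.19 MJ/m^2


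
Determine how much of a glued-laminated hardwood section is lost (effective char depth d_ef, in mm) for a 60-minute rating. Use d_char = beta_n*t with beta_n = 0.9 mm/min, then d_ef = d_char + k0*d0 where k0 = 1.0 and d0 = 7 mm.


d_char = 0.9 * 60 = 54 mm
d_ef = 54 + 1.0*7 = 61 mm

61 mm


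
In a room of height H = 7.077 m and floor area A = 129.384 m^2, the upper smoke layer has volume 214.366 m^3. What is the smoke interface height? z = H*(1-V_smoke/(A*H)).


V/(A*H) = 0.23411
1 - 0.23411 = 0.76589
z = 7.077 * 0.76589 = 5.4202 m

5.4202 m


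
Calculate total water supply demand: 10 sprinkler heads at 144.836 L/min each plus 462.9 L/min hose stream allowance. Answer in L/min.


Sprinkler demand = 10 * 144.836 = 1448.36 L/min
Total = 1448.36 + 462.9 = 1911.26 L/min

1911.26 L/min


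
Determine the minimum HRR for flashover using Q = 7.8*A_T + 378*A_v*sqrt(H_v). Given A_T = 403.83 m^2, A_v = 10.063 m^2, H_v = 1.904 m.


7.8*A_T = 3149.874
sqrt(H_v) = 1.3799
378*A_v*sqrt(H_v) = 5248.7
Q = 3149.874 + 5248.7 = 8398.6 kW

8398.6 kW


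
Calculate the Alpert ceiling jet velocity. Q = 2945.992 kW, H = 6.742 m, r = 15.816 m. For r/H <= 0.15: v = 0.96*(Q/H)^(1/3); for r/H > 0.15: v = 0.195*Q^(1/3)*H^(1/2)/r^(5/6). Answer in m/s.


r/H = 15.816 / 6.742 = 2.3459
r/H > 0.15, so v = 0.195*Q^(1/3)*H^(1/2)/r^(5/6)
Q^(1/3) = 14.335
H^(1/2) = 2.5965
r^(5/6) = 9.9827
v = 0.195 * 14.335 * 2.5965 / 9.9827 = 0.72710 m/s

0.72710 m/s


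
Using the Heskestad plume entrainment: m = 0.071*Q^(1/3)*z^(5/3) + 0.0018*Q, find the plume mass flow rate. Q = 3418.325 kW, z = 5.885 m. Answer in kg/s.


Q^(1/3) = 15.064
z^(5/3) = 19.183
First term = 0.071 * 15.064 * 19.183 = 20.517
Second term = 0.0018 * 3418.325 = 6.1530
m = 26.670 kg/s

26.670 kg/s


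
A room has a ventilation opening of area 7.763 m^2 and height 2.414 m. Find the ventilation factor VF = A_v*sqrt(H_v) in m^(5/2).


sqrt(H_v) = 1.5537
VF = 7.763 * 1.5537 = 12.061 m^(5/2)

12.061 m^(5/2)


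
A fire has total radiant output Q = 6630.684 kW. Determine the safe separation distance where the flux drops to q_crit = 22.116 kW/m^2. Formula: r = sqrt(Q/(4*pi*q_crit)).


4*pi*q_crit = 277.92
Q/(4*pi*q_crit) = 23.858
r = sqrt(23.858) = 4.8845 m

4.8845 m


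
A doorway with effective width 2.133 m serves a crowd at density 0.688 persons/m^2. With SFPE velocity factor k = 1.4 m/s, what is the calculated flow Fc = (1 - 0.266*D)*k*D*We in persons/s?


1 - 0.266*D = 1 - 0.266*0.688 = 0.81699
Fs = 0.81699 * 1.4 * 0.688 = 0.78693 persons/(s*m)
Fc = 0.78693 * 2.133 = 1.6785 persons/s

1.6785 persons/s


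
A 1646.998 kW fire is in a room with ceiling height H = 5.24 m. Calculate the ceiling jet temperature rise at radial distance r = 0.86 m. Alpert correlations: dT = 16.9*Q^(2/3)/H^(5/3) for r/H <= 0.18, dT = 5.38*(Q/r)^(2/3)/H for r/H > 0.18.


r/H = 0.86 / 5.24 = 0.16412
r/H <= 0.18, so dT = 16.9*Q^(2/3)/H^(5/3)
Q^(2/3) = 139.46
H^(5/3) = 15.808
dT = 16.9 * 139.46 / 15.808 = 149.10 K

149.10 K


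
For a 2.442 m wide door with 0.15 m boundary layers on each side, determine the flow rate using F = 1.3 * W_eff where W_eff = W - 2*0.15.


W_eff = 2.442 - 0.30 = 2.142 m
F = 1.3 * 2.142 = 2.7846 persons/s

2.7846 persons/s


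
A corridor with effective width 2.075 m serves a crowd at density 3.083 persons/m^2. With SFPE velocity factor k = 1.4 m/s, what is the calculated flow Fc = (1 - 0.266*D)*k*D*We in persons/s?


1 - 0.266*D = 1 - 0.266*3.083 = 0.17992
Fs = 0.17992 * 1.4 * 3.083 = 0.77658 persons/(s*m)
Fc = 0.77658 * 2.075 = 1.6114 persons/s

1.6114 persons/s


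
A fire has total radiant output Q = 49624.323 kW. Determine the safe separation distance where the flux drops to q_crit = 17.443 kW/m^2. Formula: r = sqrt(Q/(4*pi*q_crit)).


4*pi*q_crit = 219.20
Q/(4*pi*q_crit) = 226.39
r = sqrt(226.39) = 15.046 m

15.046 m


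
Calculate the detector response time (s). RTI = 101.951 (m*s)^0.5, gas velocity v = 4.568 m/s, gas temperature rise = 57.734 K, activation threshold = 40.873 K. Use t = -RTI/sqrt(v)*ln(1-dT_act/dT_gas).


dT_act/dT_gas = 0.70795
ln(1 - 0.70795) = -1.2308
t = -101.951 / sqrt(4.568) * -1.2308 = 58.713 s

58.713 s


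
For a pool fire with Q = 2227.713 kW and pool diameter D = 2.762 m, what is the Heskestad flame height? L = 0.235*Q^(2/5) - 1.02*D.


Q^(2/5) = 21.835
0.235 * Q^(2/5) = 5.1311
1.02 * D = 2.8172
L = 2.3139 m

2.3139 m


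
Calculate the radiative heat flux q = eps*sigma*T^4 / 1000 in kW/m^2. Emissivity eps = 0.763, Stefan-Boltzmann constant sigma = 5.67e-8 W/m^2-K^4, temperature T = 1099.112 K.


T^4 = 1.4594e+12
q = 0.763 * 5.67e-8 * 1.4594e+12 / 1000 = 63.136 kW/m^2

63.136 kW/m^2


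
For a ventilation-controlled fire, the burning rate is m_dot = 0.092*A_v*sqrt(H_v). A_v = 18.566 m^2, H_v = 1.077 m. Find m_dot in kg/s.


sqrt(H_v) = 1.0378
m_dot = 0.092 * 18.566 * 1.0378 = 1.7726 kg/s

1.7726 kg/s


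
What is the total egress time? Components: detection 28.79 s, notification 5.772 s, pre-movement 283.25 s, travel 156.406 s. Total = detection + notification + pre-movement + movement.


Total = 28.79 + 5.772 + 283.25 + 156.406 = 474.218 s

474.218 s


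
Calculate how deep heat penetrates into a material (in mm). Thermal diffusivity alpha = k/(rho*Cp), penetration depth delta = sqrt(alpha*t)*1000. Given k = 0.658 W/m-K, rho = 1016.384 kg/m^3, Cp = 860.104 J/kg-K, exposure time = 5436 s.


alpha = 0.658 / (1016.384 * 860.104) = 7.5269e-07 m^2/s
alpha * t = 0.0040916
delta = sqrt(0.0040916) * 1000 = 63.966 mm

63.966 mm


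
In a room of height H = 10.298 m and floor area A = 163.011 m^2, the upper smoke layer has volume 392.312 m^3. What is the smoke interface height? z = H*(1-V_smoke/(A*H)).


V/(A*H) = 0.23370
1 - 0.23370 = 0.76630
z = 10.298 * 0.76630 = 7.8913 m

7.8913 m


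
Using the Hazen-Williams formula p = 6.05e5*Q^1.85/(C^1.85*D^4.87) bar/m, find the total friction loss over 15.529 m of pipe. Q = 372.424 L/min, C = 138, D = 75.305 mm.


Q^1.85 = 57072
C^1.85 = 9094.4
D^4.87 = 1.3808e+09
p/m = 0.0027496 bar/m
p_total = 0.0027496 * 15.529 = 0.042698 bar

0.042698 bar


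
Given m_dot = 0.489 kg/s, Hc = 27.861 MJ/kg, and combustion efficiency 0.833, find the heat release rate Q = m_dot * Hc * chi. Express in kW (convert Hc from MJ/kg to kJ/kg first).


Hc = 27.861 MJ/kg = 27.861 * 1000 kJ/kg = 27861 kJ/kg
Q = 0.489 kg/s * 27861 kJ/kg * 0.833 = 11349 kW

11349 kW


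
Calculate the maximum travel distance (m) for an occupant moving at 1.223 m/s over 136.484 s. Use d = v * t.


d = 1.223 * 136.484 = 166.92 m

166.92 m


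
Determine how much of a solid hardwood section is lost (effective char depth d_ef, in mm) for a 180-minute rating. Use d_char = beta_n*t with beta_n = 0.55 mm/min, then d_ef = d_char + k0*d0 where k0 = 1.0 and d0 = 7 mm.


d_char = 0.55 * 180 = 99 mm
d_ef = 99 + 1.0*7 = 106 mm

106 mm


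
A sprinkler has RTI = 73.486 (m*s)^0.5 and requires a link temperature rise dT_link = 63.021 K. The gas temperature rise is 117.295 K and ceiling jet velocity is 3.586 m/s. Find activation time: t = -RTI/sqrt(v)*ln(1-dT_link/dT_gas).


dT_link/dT_gas = 0.53729
ln(1 - 0.53729) = -0.77065
t = -73.486 / sqrt(3.586) * -0.77065 = 29.906 s

29.906 s


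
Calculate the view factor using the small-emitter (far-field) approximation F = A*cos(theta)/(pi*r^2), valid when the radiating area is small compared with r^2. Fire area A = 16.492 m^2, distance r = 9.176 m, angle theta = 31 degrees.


cos(31 deg) = 0.85717
pi*r^2 = 264.52
F = 16.492 * 0.85717 / 264.52 = 0.053442

0.053442


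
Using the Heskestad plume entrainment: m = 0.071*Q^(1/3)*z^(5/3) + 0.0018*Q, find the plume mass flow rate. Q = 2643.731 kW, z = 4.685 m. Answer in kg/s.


Q^(1/3) = 13.827
z^(5/3) = 13.117
First term = 0.071 * 13.827 * 13.117 = 12.878
Second term = 0.0018 * 2643.731 = 4.7587
m = 17.637 kg/s

17.637 kg/s


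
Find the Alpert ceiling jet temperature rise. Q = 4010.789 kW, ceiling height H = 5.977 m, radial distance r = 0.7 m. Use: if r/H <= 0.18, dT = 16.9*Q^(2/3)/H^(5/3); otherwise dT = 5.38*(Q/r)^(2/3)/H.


r/H = 0.7 / 5.977 = 0.11712
r/H <= 0.18, so dT = 16.9*Q^(2/3)/H^(5/3)
Q^(2/3) = 252.44
H^(5/3) = 19.685
dT = 16.9 * 252.44 / 19.685 = 216.72 K

216.72 K


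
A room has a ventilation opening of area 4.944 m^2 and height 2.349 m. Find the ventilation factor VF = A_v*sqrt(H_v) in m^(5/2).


sqrt(H_v) = 1.5326
VF = 4.944 * 1.5326 = 7.5774 m^(5/2)

7.5774 m^(5/2)


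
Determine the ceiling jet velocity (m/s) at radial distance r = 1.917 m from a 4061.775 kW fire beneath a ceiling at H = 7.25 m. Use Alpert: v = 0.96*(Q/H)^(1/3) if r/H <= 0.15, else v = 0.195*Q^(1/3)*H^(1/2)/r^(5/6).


r/H = 1.917 / 7.25 = 0.26441
r/H > 0.15, so v = 0.195*Q^(1/3)*H^(1/2)/r^(5/6)
Q^(1/3) = 15.955
H^(1/2) = 2.6926
r^(5/6) = 1.7200
v = 0.195 * 15.955 * 2.6926 / 1.7200 = 4.8707 m/s

4.8707 m/s


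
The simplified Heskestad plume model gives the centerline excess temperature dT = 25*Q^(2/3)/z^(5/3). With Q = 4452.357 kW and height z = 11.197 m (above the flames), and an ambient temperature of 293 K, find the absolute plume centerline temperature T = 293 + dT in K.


Q^(2/3) = 270.64
z^(5/3) = 56.041
dT = 25 * 270.64 / 56.041 = 120.73 K
T = 293 + 120.73 = 413.73 K

413.73 K


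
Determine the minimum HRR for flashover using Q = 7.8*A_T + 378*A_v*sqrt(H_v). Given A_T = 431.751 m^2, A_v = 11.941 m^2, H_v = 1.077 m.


7.8*A_T = 3367.7
sqrt(H_v) = 1.0378
378*A_v*sqrt(H_v) = 4684.3
Q = 3367.7 + 4684.3 = 8051.9 kW

8051.9 kW


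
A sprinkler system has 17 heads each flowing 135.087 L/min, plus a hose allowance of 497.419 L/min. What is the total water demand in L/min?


Sprinkler demand = 17 * 135.087 = 2296.479 L/min
Total = 2296.479 + 497.419 = 2793.898 L/min

2793.898 L/min


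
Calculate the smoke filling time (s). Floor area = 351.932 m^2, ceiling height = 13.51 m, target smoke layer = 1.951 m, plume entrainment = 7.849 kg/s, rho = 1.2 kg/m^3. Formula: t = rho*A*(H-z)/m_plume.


H - z = 11.559 m
t = 1.2 * 351.932 * 11.559 / 7.849 = 621.94 s

621.94 s


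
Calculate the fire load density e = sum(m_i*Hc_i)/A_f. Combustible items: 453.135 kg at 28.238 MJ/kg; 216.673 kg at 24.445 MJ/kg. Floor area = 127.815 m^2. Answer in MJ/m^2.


Total energy = 453.135*28.238 + 216.673*24.445
= 12795.63 + 5296.571
= 18092.20 MJ
e = 18092.20 / 127.815 = 141.55 MJ/m^2

141.55 MJ/m^2


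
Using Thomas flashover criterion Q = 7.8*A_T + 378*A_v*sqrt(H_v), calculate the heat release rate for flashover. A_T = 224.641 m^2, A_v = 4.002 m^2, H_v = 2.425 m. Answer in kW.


7.8*A_T = 1752.2
sqrt(H_v) = 1.5572
378*A_v*sqrt(H_v) = 2355.7
Q = 1752.2 + 2355.7 = 4107.9 kW

4107.9 kW


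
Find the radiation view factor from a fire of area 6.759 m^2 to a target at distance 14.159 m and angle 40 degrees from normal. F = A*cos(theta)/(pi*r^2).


cos(40 deg) = 0.76604
pi*r^2 = 629.82
F = 6.759 * 0.76604 / 629.82 = 0.0082209

0.0082209


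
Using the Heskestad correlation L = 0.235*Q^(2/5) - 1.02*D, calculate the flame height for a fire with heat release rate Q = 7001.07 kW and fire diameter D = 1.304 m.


Q^(2/5) = 34.520
0.235 * Q^(2/5) = 8.1121
1.02 * D = 1.3301
L = 6.7820 m

6.7820 m


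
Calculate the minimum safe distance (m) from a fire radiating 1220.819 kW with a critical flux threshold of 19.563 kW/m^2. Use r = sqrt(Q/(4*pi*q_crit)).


4*pi*q_crit = 245.84
Q/(4*pi*q_crit) = 4.9660
r = sqrt(4.9660) = 2.2285 m

2.2285 m


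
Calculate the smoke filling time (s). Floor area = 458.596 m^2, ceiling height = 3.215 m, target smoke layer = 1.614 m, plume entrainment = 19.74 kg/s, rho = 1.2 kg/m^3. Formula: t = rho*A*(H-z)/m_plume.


H - z = 1.601 m
t = 1.2 * 458.596 * 1.601 / 19.74 = 44.633 s

44.633 s


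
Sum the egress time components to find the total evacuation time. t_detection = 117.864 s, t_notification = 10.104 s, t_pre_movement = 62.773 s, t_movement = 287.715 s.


Total = 117.864 + 10.104 + 62.773 + 287.715 = 478.456 s

478.456 s


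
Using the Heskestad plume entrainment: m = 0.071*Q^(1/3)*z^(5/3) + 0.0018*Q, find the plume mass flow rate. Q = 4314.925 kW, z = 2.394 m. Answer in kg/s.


Q^(1/3) = 16.280
z^(5/3) = 4.2842
First term = 0.071 * 16.280 * 4.2842 = 4.9521
Second term = 0.0018 * 4314.925 = 7.7669
m = 12.719 kg/s

12.719 kg/s


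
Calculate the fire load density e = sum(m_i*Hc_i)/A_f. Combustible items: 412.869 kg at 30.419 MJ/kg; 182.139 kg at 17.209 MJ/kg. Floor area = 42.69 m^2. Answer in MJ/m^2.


Total energy = 412.869*30.419 + 182.139*17.209
= 12559.06 + 3134.430
= 15693.49 MJ
e = 15693.49 / 42.69 = 367.62 MJ/m^2

367.62 MJ/m^2


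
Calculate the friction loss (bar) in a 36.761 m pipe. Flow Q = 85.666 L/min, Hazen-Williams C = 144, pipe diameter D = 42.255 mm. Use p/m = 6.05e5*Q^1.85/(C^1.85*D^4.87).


Q^1.85 = 3764.4
C^1.85 = 9839.4
D^4.87 = 8.2799e+07
p/m = 0.0027955 bar/m
p_total = 0.0027955 * 36.761 = 0.10276 bar

0.10276 bar


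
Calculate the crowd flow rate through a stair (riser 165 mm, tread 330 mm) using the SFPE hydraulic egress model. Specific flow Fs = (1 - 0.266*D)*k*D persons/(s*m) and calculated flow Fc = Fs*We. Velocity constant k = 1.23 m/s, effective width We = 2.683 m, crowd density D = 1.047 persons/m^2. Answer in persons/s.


1 - 0.266*D = 1 - 0.266*1.047 = 0.72150
Fs = 0.72150 * 1.23 * 1.047 = 0.92915 persons/(s*m)
Fc = 0.92915 * 2.683 = 2.4929 persons/s

2.4929 persons/s


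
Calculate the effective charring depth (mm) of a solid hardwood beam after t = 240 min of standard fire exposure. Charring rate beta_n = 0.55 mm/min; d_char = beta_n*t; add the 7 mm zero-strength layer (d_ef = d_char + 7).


d_char = 0.55 * 240 = 132 mm
d_ef = 132 + 1.0*7 = 139 mm

139 mm


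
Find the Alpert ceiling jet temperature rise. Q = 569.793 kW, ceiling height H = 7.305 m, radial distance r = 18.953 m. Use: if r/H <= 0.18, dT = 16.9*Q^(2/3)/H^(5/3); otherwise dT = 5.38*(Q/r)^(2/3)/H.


r/H = 18.953 / 7.305 = 2.5945
r/H > 0.18, so dT = 5.38*(Q/r)^(2/3)/H
Q/r = 30.063
(Q/r)^(2/3) = 9.6685
dT = 5.38 * 9.6685 / 7.305 = 7.1207 K

7.1207 K


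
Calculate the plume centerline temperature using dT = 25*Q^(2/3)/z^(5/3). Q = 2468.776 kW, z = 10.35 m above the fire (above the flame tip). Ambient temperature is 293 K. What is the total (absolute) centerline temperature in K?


Q^(2/3) = 182.66
z^(5/3) = 49.155
dT = 25 * 182.66 / 49.155 = 92.902 K
T = 293 + 92.902 = 385.90 K

385.90 K


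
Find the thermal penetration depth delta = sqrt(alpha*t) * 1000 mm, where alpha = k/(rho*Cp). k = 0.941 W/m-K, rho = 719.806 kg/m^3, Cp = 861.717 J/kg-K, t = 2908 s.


alpha = 0.941 / (719.806 * 861.717) = 1.5171e-06 m^2/s
alpha * t = 0.0044117
delta = sqrt(0.0044117) * 1000 = 66.420 mm

66.420 mm


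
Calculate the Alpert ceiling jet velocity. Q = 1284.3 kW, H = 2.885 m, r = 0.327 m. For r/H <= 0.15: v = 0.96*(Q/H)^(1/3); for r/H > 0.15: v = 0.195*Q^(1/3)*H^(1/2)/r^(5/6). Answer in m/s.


r/H = 0.327 / 2.885 = 0.11334
r/H <= 0.15, so v = 0.96*(Q/H)^(1/3)
Q/H = 445.16
(Q/H)^(1/3) = 7.6355
v = 0.96 * 7.6355 = 7.3301 m/s

7.3301 m/s


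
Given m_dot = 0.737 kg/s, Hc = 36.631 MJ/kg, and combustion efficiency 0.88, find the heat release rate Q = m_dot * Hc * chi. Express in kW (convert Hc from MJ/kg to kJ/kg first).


Hc = 36.631 MJ/kg = 36.631 * 1000 kJ/kg = 36631 kJ/kg
Q = 0.737 kg/s * 36631 kJ/kg * 0.88 = 23757 kW

23757 kW


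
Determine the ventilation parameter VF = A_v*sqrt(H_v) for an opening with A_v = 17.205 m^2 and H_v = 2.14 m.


sqrt(H_v) = 1.4629
VF = 17.205 * 1.4629 = 25.169 m^(5/2)

25.169 m^(5/2)


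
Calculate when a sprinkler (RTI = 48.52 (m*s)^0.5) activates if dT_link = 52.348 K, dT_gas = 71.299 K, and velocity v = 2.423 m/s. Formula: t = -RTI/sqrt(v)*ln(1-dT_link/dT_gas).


dT_link/dT_gas = 0.73420
ln(1 - 0.73420) = -1.3250
t = -48.52 / sqrt(2.423) * -1.3250 = 41.302 s

41.302 s


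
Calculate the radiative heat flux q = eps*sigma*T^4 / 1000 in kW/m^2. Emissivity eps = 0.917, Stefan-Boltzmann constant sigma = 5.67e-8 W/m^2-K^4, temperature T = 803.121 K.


T^4 = 4.1603e+11
q = 0.917 * 5.67e-8 * 4.1603e+11 / 1000 = 21.631 kW/m^2

21.631 kW/m^2


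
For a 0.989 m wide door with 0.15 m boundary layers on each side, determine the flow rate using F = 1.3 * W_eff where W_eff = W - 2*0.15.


W_eff = 0.989 - 0.30 = 0.689 m
F = 1.3 * 0.689 = 0.89570 persons/s

0.89570 persons/s


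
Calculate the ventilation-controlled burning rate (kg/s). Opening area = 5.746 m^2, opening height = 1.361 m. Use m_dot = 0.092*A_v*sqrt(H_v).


sqrt(H_v) = 1.1666
m_dot = 0.092 * 5.746 * 1.1666 = 0.61671 kg/s

0.61671 kg/s


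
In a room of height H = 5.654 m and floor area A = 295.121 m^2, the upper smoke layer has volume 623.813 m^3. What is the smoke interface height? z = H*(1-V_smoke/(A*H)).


V/(A*H) = 0.37385
1 - 0.37385 = 0.62615
z = 5.654 * 0.62615 = 3.5402 m

3.5402 m


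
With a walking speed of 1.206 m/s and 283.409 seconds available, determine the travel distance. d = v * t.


d = 1.206 * 283.409 = 341.79 m

341.79 m


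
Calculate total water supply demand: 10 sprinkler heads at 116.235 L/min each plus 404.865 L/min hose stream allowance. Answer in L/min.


Sprinkler demand = 10 * 116.235 = 1162.35 L/min
Total = 1162.35 + 404.865 = 1567.215 L/min

1567.215 L/min


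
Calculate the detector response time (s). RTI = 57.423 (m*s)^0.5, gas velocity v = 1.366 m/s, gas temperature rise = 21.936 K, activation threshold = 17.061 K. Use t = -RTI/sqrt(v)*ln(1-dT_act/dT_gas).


dT_act/dT_gas = 0.77776
ln(1 - 0.77776) = -1.5040
t = -57.423 / sqrt(1.366) * -1.5040 = 73.894 s

73.894 s


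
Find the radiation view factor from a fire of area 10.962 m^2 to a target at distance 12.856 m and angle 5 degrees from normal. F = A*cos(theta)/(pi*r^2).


cos(5 deg) = 0.99619
pi*r^2 = 519.23
F = 10.962 * 0.99619 / 519.23 = 0.021032

0.021032


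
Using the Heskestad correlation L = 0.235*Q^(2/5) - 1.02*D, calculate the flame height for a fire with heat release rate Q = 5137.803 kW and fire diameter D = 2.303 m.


Q^(2/5) = 30.501
0.235 * Q^(2/5) = 7.1677
1.02 * D = 2.3491
L = 4.8186 m

4.8186 m


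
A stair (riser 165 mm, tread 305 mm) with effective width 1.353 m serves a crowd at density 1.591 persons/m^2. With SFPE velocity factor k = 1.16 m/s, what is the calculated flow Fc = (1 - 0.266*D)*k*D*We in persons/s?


1 - 0.266*D = 1 - 0.266*1.591 = 0.57679
Fs = 0.57679 * 1.16 * 1.591 = 1.0645 persons/(s*m)
Fc = 1.0645 * 1.353 = 1.4403 persons/s

1.4403 persons/s


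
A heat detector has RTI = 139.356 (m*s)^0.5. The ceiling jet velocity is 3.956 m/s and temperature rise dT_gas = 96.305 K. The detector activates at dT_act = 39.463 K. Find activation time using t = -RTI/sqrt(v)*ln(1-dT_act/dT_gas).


dT_act/dT_gas = 0.40977
ln(1 - 0.40977) = -0.52724
t = -139.356 / sqrt(3.956) * -0.52724 = 36.941 s

36.941 s


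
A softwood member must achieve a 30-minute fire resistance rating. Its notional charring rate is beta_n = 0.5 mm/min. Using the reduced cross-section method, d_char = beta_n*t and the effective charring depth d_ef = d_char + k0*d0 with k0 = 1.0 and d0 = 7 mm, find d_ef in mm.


d_char = 0.5 * 30 = 15 mm
d_ef = 15 + 1.0*7 = 22 mm

22 mm


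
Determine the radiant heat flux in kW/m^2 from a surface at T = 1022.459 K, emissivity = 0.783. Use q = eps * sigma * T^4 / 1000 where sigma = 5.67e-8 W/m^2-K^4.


T^4 = 1.0929e+12
q = 0.783 * 5.67e-8 * 1.0929e+12 / 1000 = 48.521 kW/m^2

48.521 kW/m^2


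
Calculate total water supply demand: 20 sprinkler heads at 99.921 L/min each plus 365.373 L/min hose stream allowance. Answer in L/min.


Sprinkler demand = 20 * 99.921 = 1998.42 L/min
Total = 1998.42 + 365.373 = 2363.793 L/min

2363.793 L/min


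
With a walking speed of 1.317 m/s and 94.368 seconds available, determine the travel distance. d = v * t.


d = 1.317 * 94.368 = 124.28 m

124.28 m


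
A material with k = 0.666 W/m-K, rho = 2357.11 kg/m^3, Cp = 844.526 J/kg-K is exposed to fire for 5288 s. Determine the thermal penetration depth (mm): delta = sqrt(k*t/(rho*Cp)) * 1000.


alpha = 0.666 / (2357.11 * 844.526) = 3.3457e-07 m^2/s
alpha * t = 0.0017692
delta = sqrt(0.0017692) * 1000 = 42.062 mm

42.062 mm


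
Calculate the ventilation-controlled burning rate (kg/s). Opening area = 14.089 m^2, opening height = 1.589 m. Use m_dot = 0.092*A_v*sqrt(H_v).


sqrt(H_v) = 1.2606
m_dot = 0.092 * 14.089 * 1.2606 = 1.6339 kg/s

1.6339 kg/s


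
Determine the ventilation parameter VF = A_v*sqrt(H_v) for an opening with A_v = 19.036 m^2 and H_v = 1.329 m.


sqrt(H_v) = 1.1528
VF = 19.036 * 1.1528 = 21.945 m^(5/2)

21.945 m^(5/2)


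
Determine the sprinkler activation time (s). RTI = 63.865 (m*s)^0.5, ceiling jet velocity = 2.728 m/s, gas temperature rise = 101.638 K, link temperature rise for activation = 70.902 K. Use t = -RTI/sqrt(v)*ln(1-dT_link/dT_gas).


dT_link/dT_gas = 0.69759
ln(1 - 0.69759) = -1.1960
t = -63.865 / sqrt(2.728) * -1.1960 = 46.245 s

46.245 s


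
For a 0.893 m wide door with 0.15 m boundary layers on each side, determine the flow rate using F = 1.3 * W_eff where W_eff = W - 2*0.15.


W_eff = 0.893 - 0.30 = 0.593 m
F = 1.3 * 0.593 = 0.77090 persons/s

0.77090 persons/s


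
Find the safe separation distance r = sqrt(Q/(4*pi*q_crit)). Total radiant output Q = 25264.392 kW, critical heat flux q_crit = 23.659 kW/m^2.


4*pi*q_crit = 297.31
Q/(4*pi*q_crit) = 84.977
r = sqrt(84.977) = 9.2183 m

9.2183 m


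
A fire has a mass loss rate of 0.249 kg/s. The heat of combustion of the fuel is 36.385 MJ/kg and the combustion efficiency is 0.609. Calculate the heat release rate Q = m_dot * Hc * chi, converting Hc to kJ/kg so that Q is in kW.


Hc = 36.385 MJ/kg = 36.385 * 1000 kJ/kg = 36385 kJ/kg
Q = 0.249 kg/s * 36385 kJ/kg * 0.609 = 5517.5 kW

5517.5 kW


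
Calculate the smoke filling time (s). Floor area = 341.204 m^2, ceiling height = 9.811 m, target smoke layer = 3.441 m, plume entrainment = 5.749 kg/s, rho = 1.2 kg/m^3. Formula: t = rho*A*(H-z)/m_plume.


H - z = 6.37 m
t = 1.2 * 341.204 * 6.37 / 5.749 = 453.67 s

453.67 s


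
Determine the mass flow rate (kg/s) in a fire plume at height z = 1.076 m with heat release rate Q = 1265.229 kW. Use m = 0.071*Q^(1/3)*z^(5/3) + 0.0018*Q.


Q^(1/3) = 10.816
z^(5/3) = 1.1298
First term = 0.071 * 10.816 * 1.1298 = 0.86763
Second term = 0.0018 * 1265.229 = 2.2774
m = 3.1450 kg/s

3.1450 kg/s


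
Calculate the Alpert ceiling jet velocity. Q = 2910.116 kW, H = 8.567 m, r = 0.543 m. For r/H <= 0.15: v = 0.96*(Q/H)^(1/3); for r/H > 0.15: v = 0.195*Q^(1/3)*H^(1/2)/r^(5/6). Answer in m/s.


r/H = 0.543 / 8.567 = 0.063383
r/H <= 0.15, so v = 0.96*(Q/H)^(1/3)
Q/H = 339.69
(Q/H)^(1/3) = 6.9774
v = 0.96 * 6.9774 = 6.6983 m/s

6.6983 m/s


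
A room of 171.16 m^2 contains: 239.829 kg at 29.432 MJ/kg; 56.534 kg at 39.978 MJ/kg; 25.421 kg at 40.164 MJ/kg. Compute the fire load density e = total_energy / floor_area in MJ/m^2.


Total energy = 239.829*29.432 + 56.534*39.978 + 25.421*40.164
= 7058.647 + 2260.116 + 1021.009
= 10339.77 MJ
e = 10339.77 / 171.16 = 60.410 MJ/m^2

60.410 MJ/m^2


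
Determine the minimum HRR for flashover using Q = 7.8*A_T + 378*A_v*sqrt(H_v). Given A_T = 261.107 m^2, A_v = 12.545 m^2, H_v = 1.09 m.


7.8*A_T = 2036.6
sqrt(H_v) = 1.0440
378*A_v*sqrt(H_v) = 4950.8
Q = 2036.6 + 4950.8 = 6987.4 kW

6987.4 kW


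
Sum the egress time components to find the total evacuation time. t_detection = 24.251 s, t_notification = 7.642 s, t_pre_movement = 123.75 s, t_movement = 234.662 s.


Total = 24.251 + 7.642 + 123.75 + 234.662 = 390.305 s

390.305 s


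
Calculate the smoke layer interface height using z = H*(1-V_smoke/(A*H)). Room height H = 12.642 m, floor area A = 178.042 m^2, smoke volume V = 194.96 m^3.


V/(A*H) = 0.086618
1 - 0.086618 = 0.91338
z = 12.642 * 0.91338 = 11.547 m

11.547 m


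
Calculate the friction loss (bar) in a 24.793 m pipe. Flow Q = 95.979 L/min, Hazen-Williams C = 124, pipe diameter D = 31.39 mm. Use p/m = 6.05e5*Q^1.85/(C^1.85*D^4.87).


Q^1.85 = 4645.4
C^1.85 = 7461.6
D^4.87 = 1.9470e+07
p/m = 0.019345 bar/m
p_total = 0.019345 * 24.793 = 0.47963 bar

0.47963 bar


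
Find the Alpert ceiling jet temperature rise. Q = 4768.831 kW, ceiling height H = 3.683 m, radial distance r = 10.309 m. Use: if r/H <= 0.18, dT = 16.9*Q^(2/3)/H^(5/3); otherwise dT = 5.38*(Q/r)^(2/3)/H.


r/H = 10.309 / 3.683 = 2.7991
r/H > 0.18, so dT = 5.38*(Q/r)^(2/3)/H
Q/r = 462.59
(Q/r)^(2/3) = 59.813
dT = 5.38 * 59.813 / 3.683 = 87.373 K

87.373 K


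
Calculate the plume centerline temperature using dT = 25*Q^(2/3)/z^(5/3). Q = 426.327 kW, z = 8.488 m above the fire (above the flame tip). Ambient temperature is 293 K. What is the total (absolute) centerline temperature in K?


Q^(2/3) = 56.645
z^(5/3) = 35.319
dT = 25 * 56.645 / 35.319 = 40.095 K
T = 293 + 40.095 = 333.10 K

333.10 K


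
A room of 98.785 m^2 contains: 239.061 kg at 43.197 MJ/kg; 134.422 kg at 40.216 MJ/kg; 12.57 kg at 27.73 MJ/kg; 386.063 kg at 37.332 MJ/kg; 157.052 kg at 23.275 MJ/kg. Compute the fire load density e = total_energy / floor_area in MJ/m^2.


Total energy = 239.061*43.197 + 134.422*40.216 + 12.57*27.73 + 386.063*37.332 + 157.052*23.275
= 10326.72 + 5405.915 + 348.5661 + 14412.50 + 3655.385
= 34149.09 MJ
e = 34149.09 / 98.785 = 345.69 MJ/m^2

345.69 MJ/m^2


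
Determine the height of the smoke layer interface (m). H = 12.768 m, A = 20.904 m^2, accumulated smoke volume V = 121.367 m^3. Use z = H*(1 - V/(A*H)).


V/(A*H) = 0.45472
1 - 0.45472 = 0.54528
z = 12.768 * 0.54528 = 6.9621 m

6.9621 m


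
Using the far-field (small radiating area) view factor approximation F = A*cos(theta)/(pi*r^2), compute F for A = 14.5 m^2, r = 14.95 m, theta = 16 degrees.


cos(16 deg) = 0.96126
pi*r^2 = 702.15
F = 14.5 * 0.96126 / 702.15 = 0.019851

0.019851


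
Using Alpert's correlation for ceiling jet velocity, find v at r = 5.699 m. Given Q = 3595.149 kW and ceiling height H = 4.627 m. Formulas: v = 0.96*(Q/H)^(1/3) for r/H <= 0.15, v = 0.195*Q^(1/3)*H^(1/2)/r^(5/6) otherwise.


r/H = 5.699 / 4.627 = 1.2317
r/H > 0.15, so v = 0.195*Q^(1/3)*H^(1/2)/r^(5/6)
Q^(1/3) = 15.319
H^(1/2) = 2.1510
r^(5/6) = 4.2641
v = 0.195 * 15.319 * 2.1510 / 4.2641 = 1.5069 m/s

1.5069 m/s


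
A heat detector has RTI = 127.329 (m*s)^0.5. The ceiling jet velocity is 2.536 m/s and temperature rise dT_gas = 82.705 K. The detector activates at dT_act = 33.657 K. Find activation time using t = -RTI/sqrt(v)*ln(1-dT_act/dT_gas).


dT_act/dT_gas = 0.40695
ln(1 - 0.40695) = -0.52248
t = -127.329 / sqrt(2.536) * -0.52248 = 41.776 s

41.776 s


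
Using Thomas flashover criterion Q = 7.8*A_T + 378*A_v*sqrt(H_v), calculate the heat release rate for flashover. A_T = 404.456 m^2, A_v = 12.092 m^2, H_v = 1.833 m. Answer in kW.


7.8*A_T = 3154.8
sqrt(H_v) = 1.3539
378*A_v*sqrt(H_v) = 6188.3
Q = 3154.8 + 6188.3 = 9343.1 kW

9343.1 kW


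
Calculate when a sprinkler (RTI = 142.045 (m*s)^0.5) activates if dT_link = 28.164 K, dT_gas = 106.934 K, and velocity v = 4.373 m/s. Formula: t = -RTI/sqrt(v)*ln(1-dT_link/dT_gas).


dT_link/dT_gas = 0.26338
ln(1 - 0.26338) = -0.30568
t = -142.045 / sqrt(4.373) * -0.30568 = 20.764 s

20.764 s


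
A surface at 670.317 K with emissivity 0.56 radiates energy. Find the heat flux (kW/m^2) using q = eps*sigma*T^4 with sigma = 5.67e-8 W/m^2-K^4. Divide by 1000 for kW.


T^4 = 2.0189e+11
q = 0.56 * 5.67e-8 * 2.0189e+11 / 1000 = 6.4105 kW/m^2

6.4105 kW/m^2


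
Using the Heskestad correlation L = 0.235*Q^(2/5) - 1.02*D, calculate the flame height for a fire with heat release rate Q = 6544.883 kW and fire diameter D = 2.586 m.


Q^(2/5) = 33.602
0.235 * Q^(2/5) = 7.8964
1.02 * D = 2.6377
L = 5.2587 m

5.2587 m


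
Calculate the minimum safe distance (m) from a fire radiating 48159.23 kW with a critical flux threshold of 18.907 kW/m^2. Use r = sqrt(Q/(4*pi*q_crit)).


4*pi*q_crit = 237.59
Q/(4*pi*q_crit) = 202.70
r = sqrt(202.70) = 14.237 m

14.237 m


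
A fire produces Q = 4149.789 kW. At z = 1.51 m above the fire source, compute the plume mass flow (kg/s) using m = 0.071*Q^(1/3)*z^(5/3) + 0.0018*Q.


Q^(1/3) = 16.070
z^(5/3) = 1.9874
First term = 0.071 * 16.070 * 1.9874 = 2.2676
Second term = 0.0018 * 4149.789 = 7.4696
m = 9.7372 kg/s

9.7372 kg/s


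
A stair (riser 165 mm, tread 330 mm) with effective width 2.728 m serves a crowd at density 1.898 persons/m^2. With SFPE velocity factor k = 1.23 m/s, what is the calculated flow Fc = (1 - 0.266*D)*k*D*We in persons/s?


1 - 0.266*D = 1 - 0.266*1.898 = 0.49513
Fs = 0.49513 * 1.23 * 1.898 = 1.1559 persons/(s*m)
Fc = 1.1559 * 2.728 = 3.1533 persons/s

3.1533 persons/s


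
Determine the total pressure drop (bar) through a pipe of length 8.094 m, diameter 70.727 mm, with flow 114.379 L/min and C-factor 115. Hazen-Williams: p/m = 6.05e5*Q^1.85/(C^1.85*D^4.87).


Q^1.85 = 6426.0
C^1.85 = 6490.7
D^4.87 = 1.0174e+09
p/m = 0.00058874 bar/m
p_total = 0.00058874 * 8.094 = 0.0047653 bar

0.0047653 bar


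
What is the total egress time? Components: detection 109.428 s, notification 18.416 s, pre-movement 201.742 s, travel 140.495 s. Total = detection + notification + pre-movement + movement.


Total = 109.428 + 18.416 + 201.742 + 140.495 = 470.081 s

470.081 s


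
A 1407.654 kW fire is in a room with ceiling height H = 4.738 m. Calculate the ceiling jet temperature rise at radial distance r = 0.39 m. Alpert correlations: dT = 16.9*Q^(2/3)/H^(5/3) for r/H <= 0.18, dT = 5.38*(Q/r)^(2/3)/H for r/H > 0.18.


r/H = 0.39 / 4.738 = 0.082313
r/H <= 0.18, so dT = 16.9*Q^(2/3)/H^(5/3)
Q^(2/3) = 125.60
H^(5/3) = 13.366
dT = 16.9 * 125.60 / 13.366 = 158.82 K

158.82 K


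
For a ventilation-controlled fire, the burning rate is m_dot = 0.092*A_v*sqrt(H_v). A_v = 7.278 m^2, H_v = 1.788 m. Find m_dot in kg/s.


sqrt(H_v) = 1.3372
m_dot = 0.092 * 7.278 * 1.3372 = 0.89533 kg/s

0.89533 kg/s


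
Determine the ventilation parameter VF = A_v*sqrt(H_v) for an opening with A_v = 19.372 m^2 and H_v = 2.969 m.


sqrt(H_v) = 1.7231
VF = 19.372 * 1.7231 = 33.379 m^(5/2)

33.379 m^(5/2)


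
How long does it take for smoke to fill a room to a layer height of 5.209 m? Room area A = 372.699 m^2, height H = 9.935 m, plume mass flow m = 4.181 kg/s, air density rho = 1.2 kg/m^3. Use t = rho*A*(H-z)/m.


H - z = 4.726 m
t = 1.2 * 372.699 * 4.726 / 4.181 = 505.54 s

505.54 s


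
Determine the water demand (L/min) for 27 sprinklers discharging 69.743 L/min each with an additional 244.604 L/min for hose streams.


Sprinkler demand = 27 * 69.743 = 1883.061 L/min
Total = 1883.061 + 244.604 = 2127.665 L/min

2127.665 L/min


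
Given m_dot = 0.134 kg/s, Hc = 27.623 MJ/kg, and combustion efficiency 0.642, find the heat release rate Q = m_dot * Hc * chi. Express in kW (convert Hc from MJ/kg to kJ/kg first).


Hc = 27.623 MJ/kg = 27.623 * 1000 kJ/kg = 27623 kJ/kg
Q = 0.134 kg/s * 27623 kJ/kg * 0.642 = 2376.4 kW

2376.4 kW


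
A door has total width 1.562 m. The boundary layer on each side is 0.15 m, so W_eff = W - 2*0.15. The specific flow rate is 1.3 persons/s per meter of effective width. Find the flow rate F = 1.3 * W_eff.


W_eff = 1.562 - 0.30 = 1.262 m
F = 1.3 * 1.262 = 1.6406 persons/s

1.6406 persons/s


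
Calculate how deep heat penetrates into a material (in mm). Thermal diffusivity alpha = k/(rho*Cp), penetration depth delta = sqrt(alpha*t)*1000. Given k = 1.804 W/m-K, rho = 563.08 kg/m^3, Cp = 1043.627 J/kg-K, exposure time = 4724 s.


alpha = 1.804 / (563.08 * 1043.627) = 3.0699e-06 m^2/s
alpha * t = 0.014502
delta = sqrt(0.014502) * 1000 = 120.42 mm

120.42 mm


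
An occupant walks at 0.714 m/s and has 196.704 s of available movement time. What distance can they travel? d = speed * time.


d = 0.714 * 196.704 = 140.45 m

140.45 m


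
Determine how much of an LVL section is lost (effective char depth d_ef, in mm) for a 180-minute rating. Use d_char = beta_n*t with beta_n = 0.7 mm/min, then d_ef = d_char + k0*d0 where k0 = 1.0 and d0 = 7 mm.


d_char = 0.7 * 180 = 126 mm
d_ef = 126 + 1.0*7 = 133 mm

133 mm


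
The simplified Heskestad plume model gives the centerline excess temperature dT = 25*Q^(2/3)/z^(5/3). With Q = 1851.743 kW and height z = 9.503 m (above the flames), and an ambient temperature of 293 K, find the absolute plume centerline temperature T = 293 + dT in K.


Q^(2/3) = 150.80
z^(5/3) = 42.635
dT = 25 * 150.80 / 42.635 = 88.422 K
T = 293 + 88.422 = 381.42 K

381.42 K


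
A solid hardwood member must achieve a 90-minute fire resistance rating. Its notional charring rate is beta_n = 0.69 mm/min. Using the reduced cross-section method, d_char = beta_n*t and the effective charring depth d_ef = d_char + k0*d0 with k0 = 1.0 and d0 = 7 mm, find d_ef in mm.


d_char = 0.69 * 90 = 62.1 mm
d_ef = 62.1 + 1.0*7 = 69.1 mm

69.1 mm


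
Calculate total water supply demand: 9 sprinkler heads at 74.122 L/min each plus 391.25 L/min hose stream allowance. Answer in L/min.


Sprinkler demand = 9 * 74.122 = 667.098 L/min
Total = 667.098 + 391.25 = 1058.348 L/min

1058.348 L/min


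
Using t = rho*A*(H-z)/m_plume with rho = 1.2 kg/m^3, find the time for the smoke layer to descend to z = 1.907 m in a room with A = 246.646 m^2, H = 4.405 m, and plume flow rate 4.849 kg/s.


H - z = 2.498 m
t = 1.2 * 246.646 * 2.498 / 4.849 = 152.47 s

152.47 s


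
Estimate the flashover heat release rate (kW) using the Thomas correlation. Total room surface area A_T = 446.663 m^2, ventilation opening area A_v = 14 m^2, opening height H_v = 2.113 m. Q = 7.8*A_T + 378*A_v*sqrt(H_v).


7.8*A_T = 3484.0
sqrt(H_v) = 1.4536
378*A_v*sqrt(H_v) = 7692.5
Q = 3484.0 + 7692.5 = 11177 kW

11177 kW


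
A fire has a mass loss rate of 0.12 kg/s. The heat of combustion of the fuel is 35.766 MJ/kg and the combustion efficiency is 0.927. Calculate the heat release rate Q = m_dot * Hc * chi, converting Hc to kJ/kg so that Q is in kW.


Hc = 35.766 MJ/kg = 35.766 * 1000 kJ/kg = 35766 kJ/kg
Q = 0.12 kg/s * 35766 kJ/kg * 0.927 = 3978.6 kW

3978.6 kW


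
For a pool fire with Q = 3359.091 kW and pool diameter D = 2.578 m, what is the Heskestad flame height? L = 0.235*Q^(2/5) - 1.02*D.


Q^(2/5) = 25.733
0.235 * Q^(2/5) = 6.0472
1.02 * D = 2.6296
L = 3.4177 m

3.4177 m


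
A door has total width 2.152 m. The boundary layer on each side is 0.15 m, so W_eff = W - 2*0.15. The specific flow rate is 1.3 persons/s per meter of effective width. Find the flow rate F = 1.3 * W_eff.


W_eff = 2.152 - 0.30 = 1.852 m
F = 1.3 * 1.852 = 2.4076 persons/s

2.4076 persons/s


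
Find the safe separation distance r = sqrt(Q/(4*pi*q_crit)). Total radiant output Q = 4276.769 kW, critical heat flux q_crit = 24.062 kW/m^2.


4*pi*q_crit = 302.37
Q/(4*pi*q_crit) = 14.144
r = sqrt(14.144) = 3.7609 m

3.7609 m


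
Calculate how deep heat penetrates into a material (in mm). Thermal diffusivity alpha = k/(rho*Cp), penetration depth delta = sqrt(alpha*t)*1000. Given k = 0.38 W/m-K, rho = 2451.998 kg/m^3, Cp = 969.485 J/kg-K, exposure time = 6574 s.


alpha = 0.38 / (2451.998 * 969.485) = 1.5985e-07 m^2/s
alpha * t = 0.0010509
delta = sqrt(0.0010509) * 1000 = 32.417 mm

32.417 mm


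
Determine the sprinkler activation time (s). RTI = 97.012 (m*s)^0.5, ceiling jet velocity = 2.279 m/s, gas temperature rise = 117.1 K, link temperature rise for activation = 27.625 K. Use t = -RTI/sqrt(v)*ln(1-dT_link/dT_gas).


dT_link/dT_gas = 0.23591
ln(1 - 0.23591) = -0.26907
t = -97.012 / sqrt(2.279) * -0.26907 = 17.291 s

17.291 s


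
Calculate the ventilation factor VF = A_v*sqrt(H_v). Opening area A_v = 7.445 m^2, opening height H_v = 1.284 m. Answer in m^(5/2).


sqrt(H_v) = 1.1331
VF = 7.445 * 1.1331 = 8.4362 m^(5/2)

8.4362 m^(5/2)


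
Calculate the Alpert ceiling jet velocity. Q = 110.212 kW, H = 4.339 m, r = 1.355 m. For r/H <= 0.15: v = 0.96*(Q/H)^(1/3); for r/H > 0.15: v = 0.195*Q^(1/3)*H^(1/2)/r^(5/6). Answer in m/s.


r/H = 1.355 / 4.339 = 0.31228
r/H > 0.15, so v = 0.195*Q^(1/3)*H^(1/2)/r^(5/6)
Q^(1/3) = 4.7945
H^(1/2) = 2.0830
r^(5/6) = 1.2881
v = 0.195 * 4.7945 * 2.0830 / 1.2881 = 1.5119 m/s

1.5119 m/s


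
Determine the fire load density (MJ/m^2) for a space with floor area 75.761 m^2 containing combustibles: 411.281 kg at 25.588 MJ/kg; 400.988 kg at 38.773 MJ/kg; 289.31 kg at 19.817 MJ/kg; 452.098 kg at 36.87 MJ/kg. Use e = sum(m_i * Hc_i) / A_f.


Total energy = 411.281*25.588 + 400.988*38.773 + 289.31*19.817 + 452.098*36.87
= 10523.86 + 15547.51 + 5733.256 + 16668.85
= 48473.48 MJ
e = 48473.48 / 75.761 = 639.82 MJ/m^2

639.82 MJ/m^2


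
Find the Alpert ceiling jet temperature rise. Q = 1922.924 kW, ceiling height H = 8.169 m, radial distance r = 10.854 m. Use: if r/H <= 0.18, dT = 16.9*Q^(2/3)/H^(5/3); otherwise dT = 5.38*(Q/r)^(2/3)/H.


r/H = 10.854 / 8.169 = 1.3287
r/H > 0.18, so dT = 5.38*(Q/r)^(2/3)/H
Q/r = 177.16
(Q/r)^(2/3) = 31.544
dT = 5.38 * 31.544 / 8.169 = 20.774 K

20.774 K


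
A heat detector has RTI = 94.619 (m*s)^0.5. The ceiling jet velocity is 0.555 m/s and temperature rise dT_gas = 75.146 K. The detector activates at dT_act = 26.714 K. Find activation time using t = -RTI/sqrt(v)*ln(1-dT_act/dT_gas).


dT_act/dT_gas = 0.35549
ln(1 - 0.35549) = -0.43927
t = -94.619 / sqrt(0.555) * -0.43927 = 55.791 s

55.791 s


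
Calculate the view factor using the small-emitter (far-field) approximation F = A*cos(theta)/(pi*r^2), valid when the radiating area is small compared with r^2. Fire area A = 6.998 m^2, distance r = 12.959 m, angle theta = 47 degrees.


cos(47 deg) = 0.68200
pi*r^2 = 527.59
F = 6.998 * 0.68200 / 527.59 = 0.0090462

0.0090462


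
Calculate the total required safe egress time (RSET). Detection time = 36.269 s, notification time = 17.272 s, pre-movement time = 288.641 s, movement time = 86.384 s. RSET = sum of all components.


Total = 36.269 + 17.272 + 288.641 + 86.384 = 428.566 s

428.566 s
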